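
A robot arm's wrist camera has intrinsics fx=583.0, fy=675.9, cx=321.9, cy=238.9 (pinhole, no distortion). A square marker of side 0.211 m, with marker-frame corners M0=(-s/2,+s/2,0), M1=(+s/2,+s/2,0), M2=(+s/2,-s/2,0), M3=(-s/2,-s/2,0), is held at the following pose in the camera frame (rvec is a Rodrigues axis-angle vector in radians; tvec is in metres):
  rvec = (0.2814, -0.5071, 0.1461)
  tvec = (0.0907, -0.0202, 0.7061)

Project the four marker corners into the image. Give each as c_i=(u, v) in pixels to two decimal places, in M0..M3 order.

c0=(302.67, 311.64) c1=(441.17, 314.34) c2=(483.65, 134.58) c3=(341.60, 101.72)

Intrinsics K: fx=583.0, fy=675.9, cx=321.9, cy=238.9
Marker side s = 0.211 m; corners in marker frame (Z=0):
  M0 = (-0.1055, +0.1055, 0)
  M1 = (+0.1055, +0.1055, 0)
  M2 = (+0.1055, -0.1055, 0)
  M3 = (-0.1055, -0.1055, 0)
rvec = (0.2814, -0.5071, 0.1461), |rvec| = θ = 0.59806 rad = 34.267°
Rodrigues: sinθ=0.56304, 1−cosθ=0.17357; R = I + sinθ·[k]× + (1−cosθ)·[k]×²:
    [+0.86485 -0.20679 -0.45746]
    [+0.06830 +0.95121 -0.30087]
    [+0.49736 +0.22897 +0.83678]
t = (0.0907, -0.0202, 0.7061) m
M0: Pc = R·M0+t = (-0.02236, +0.07295, +0.67779); u = 583.0·(-0.02236)/0.67779 + 321.9 = 302.6681, v = 675.9·(+0.07295)/0.67779 + 238.9 = 311.6449
M1: Pc = R·M1+t = (+0.16013, +0.08736, +0.78273); u = 583.0·(+0.16013)/0.78273 + 321.9 = 441.1665, v = 675.9·(+0.08736)/0.78273 + 238.9 = 314.3358
M2: Pc = R·M2+t = (+0.20376, -0.11335, +0.73441); u = 583.0·(+0.20376)/0.73441 + 321.9 = 483.6496, v = 675.9·(-0.11335)/0.73441 + 238.9 = 134.5832
M3: Pc = R·M3+t = (+0.02127, -0.12776, +0.62947); u = 583.0·(+0.02127)/0.62947 + 321.9 = 341.6039, v = 675.9·(-0.12776)/0.62947 + 238.9 = 101.7185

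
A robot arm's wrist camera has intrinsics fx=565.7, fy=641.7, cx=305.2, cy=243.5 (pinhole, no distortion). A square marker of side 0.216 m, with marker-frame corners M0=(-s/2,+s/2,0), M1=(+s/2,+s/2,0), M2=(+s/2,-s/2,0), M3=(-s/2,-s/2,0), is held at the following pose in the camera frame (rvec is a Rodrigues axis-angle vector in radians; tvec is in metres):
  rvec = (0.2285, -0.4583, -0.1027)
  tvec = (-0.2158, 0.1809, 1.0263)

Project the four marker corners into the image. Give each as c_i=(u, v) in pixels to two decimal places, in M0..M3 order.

c0=(132.57, 435.89) c1=(246.29, 400.93) c2=(237.88, 280.35) c3=(117.13, 305.59)

Intrinsics K: fx=565.7, fy=641.7, cx=305.2, cy=243.5
Marker side s = 0.216 m; corners in marker frame (Z=0):
  M0 = (-0.1080, +0.1080, 0)
  M1 = (+0.1080, +0.1080, 0)
  M2 = (+0.1080, -0.1080, 0)
  M3 = (-0.1080, -0.1080, 0)
rvec = (0.2285, -0.4583, -0.1027), |rvec| = θ = 0.52230 rad = 29.926°
Rodrigues: sinθ=0.49888, 1−cosθ=0.13333; R = I + sinθ·[k]× + (1−cosθ)·[k]×²:
    [+0.89219 +0.04691 -0.44921]
    [-0.14928 +0.96933 -0.19525]
    [+0.42628 +0.24126 +0.87183]
t = (-0.2158, 0.1809, 1.0263) m
M0: Pc = R·M0+t = (-0.30709, +0.30171, +1.00632); u = 565.7·(-0.30709)/1.00632 + 305.2 = 132.5698, v = 641.7·(+0.30171)/1.00632 + 243.5 = 435.8912
M1: Pc = R·M1+t = (-0.11438, +0.26947, +1.09839); u = 565.7·(-0.11438)/1.09839 + 305.2 = 246.2931, v = 641.7·(+0.26947)/1.09839 + 243.5 = 400.9264
M2: Pc = R·M2+t = (-0.12451, +0.06009, +1.04628); u = 565.7·(-0.12451)/1.04628 + 305.2 = 237.8805, v = 641.7·(+0.06009)/1.04628 + 243.5 = 280.3547
M3: Pc = R·M3+t = (-0.31722, +0.09233, +0.95421); u = 565.7·(-0.31722)/0.95421 + 305.2 = 117.1347, v = 641.7·(+0.09233)/0.95421 + 243.5 = 305.5945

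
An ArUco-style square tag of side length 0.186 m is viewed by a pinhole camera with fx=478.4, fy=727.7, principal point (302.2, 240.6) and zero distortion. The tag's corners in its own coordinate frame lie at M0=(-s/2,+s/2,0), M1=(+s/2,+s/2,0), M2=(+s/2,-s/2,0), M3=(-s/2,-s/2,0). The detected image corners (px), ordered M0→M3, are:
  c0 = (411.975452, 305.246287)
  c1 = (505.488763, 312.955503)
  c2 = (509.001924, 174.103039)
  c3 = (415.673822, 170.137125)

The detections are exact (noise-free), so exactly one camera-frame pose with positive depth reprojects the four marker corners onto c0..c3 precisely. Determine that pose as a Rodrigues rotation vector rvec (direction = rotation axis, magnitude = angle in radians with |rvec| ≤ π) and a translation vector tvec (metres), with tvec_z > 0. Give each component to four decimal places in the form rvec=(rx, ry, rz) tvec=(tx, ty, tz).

Intrinsics K: fx=478.4, fy=727.7, cx=302.2, cy=240.6
Marker side s = 0.186 m; corners in marker frame (Z=0):
  M0 = (-0.0930, +0.0930, 0)
  M1 = (+0.0930, +0.0930, 0)
  M2 = (+0.0930, -0.0930, 0)
  M3 = (-0.0930, -0.0930, 0)
Detected image corners:
  c0 = (411.975452, 305.246287) px
  c1 = (505.488763, 312.955503) px
  c2 = (509.001924, 174.103039) px
  c3 = (415.673822, 170.137125) px
Planar DLT: solve 8×8 A·h = b for H (H[2,2]=1):
  H  [+434.91907 -26.90054 +459.90251]
  H  [-3.81393 +732.39656 +240.46695]
  H  [-0.14623 -0.01630 +1.00000]
B = K⁻¹H; ‖b₁‖=1.013017, ‖b₂‖=1.013017; λ = 2/(‖b₁‖+‖b₂‖) = 0.987150, sign → tz>0 ⇒ λ=+0.987150
r₁ = λ·B[:,0] = (+0.98861,+0.04255,-0.14435); r₂ = λ·B[:,1] = (-0.04534,+0.99884,-0.01609)
r₃ = r₁×r₂ = (+0.14349,+0.02245,+0.98940); SVD([r₁ r₂ r₃]) → R = UVᵀ:
  R  [+0.98861 -0.04534 +0.14349]
  R  [+0.04255 +0.99884 +0.02245]
  R  [-0.14435 -0.01609 +0.98940]
t = (+0.32541, -0.00018, +0.98715) m
tr R = 2.976850; θ = arccos((tr R − 1)/2) = 0.152298 rad = 8.726°
axis k = ((R−Rᵀ)₃₂, (R−Rᵀ)₁₃, (R−Rᵀ)₂₁) / (2 sinθ) = (-0.127045, +0.948656, +0.289676)
rvec = θ·k = (-0.019349, +0.144479, +0.044117)

rvec=(-0.0193, 0.1445, 0.0441) tvec=(0.3254, -0.0002, 0.9871)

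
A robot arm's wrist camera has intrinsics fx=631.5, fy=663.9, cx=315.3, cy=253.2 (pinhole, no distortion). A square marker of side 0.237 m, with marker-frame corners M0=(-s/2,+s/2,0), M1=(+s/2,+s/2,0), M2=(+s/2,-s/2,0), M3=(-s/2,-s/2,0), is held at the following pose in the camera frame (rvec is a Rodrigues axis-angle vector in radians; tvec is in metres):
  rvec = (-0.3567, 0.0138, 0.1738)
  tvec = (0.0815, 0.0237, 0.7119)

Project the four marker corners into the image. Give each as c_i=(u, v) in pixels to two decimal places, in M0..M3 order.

c0=(263.40, 364.38) c1=(484.05, 405.56) c2=(499.90, 194.76) c3=(302.91, 160.93)

Intrinsics K: fx=631.5, fy=663.9, cx=315.3, cy=253.2
Marker side s = 0.237 m; corners in marker frame (Z=0):
  M0 = (-0.1185, +0.1185, 0)
  M1 = (+0.1185, +0.1185, 0)
  M2 = (+0.1185, -0.1185, 0)
  M3 = (-0.1185, -0.1185, 0)
rvec = (-0.3567, 0.0138, 0.1738), |rvec| = θ = 0.39703 rad = 22.748°
Rodrigues: sinθ=0.38668, 1−cosθ=0.07779; R = I + sinθ·[k]× + (1−cosθ)·[k]×²:
    [+0.98500 -0.17170 -0.01715]
    [+0.16684 +0.92231 +0.34859]
    [-0.04403 -0.34622 +0.93712]
t = (0.0815, 0.0237, 0.7119) m
M0: Pc = R·M0+t = (-0.05557, +0.11322, +0.67609); u = 631.5·(-0.05557)/0.67609 + 315.3 = 263.3962, v = 663.9·(+0.11322)/0.67609 + 253.2 = 364.3813
M1: Pc = R·M1+t = (+0.17788, +0.15276, +0.66566); u = 631.5·(+0.17788)/0.66566 + 315.3 = 484.0493, v = 663.9·(+0.15276)/0.66566 + 253.2 = 405.5613
M2: Pc = R·M2+t = (+0.21857, -0.06582, +0.74771); u = 631.5·(+0.21857)/0.74771 + 315.3 = 499.8988, v = 663.9·(-0.06582)/0.74771 + 253.2 = 194.7551
M3: Pc = R·M3+t = (-0.01488, -0.10536, +0.75814); u = 631.5·(-0.01488)/0.75814 + 315.3 = 302.9088, v = 663.9·(-0.10536)/0.75814 + 253.2 = 160.9337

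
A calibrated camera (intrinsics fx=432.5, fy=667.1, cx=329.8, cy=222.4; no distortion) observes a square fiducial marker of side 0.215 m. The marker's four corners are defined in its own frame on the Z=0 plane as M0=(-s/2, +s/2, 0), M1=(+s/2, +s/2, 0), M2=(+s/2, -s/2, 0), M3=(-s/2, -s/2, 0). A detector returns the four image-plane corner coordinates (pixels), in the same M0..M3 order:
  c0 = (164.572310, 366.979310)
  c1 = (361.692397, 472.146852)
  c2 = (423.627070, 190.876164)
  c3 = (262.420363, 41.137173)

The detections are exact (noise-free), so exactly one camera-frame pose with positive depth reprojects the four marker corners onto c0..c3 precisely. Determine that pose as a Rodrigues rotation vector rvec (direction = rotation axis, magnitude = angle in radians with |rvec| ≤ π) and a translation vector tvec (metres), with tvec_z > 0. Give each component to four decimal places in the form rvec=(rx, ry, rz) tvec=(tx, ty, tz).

Intrinsics K: fx=432.5, fy=667.1, cx=329.8, cy=222.4
Marker side s = 0.215 m; corners in marker frame (Z=0):
  M0 = (-0.1075, +0.1075, 0)
  M1 = (+0.1075, +0.1075, 0)
  M2 = (+0.1075, -0.1075, 0)
  M3 = (-0.1075, -0.1075, 0)
Detected image corners:
  c0 = (164.572310, 366.979310) px
  c1 = (361.692397, 472.146852) px
  c2 = (423.627070, 190.876164) px
  c3 = (262.420363, 41.137173) px
Planar DLT: solve 8×8 A·h = b for H (H[2,2]=1):
  H  [+1102.84321 -523.72881 +314.06354]
  H  [+841.03215 +1260.20322 +265.35649]
  H  [+0.90496 -0.52879 +1.00000]
B = K⁻¹H; ‖b₁‖=2.279859, ‖b₂‖=2.279859; λ = 2/(‖b₁‖+‖b₂‖) = 0.438624, sign → tz>0 ⇒ λ=+0.438624
r₁ = λ·B[:,0] = (+0.81578,+0.42065,+0.39694); r₂ = λ·B[:,1] = (-0.35428,+0.90592,-0.23194)
r₃ = r₁×r₂ = (-0.45716,+0.04859,+0.88806); SVD([r₁ r₂ r₃]) → R = UVᵀ:
  R  [+0.81578 -0.35428 -0.45716]
  R  [+0.42065 +0.90592 +0.04859]
  R  [+0.39694 -0.23194 +0.88806]
t = (-0.01596, +0.02824, +0.43862) m
tr R = 2.609753; θ = arccos((tr R − 1)/2) = 0.635329 rad = 36.402°
axis k = ((R−Rᵀ)₃₂, (R−Rᵀ)₁₃, (R−Rᵀ)₂₁) / (2 sinθ) = (-0.236358, -0.719611, +0.652913)
rvec = θ·k = (-0.150165, -0.457189, +0.414814)

rvec=(-0.1502, -0.4572, 0.4148) tvec=(-0.0160, 0.0282, 0.4386)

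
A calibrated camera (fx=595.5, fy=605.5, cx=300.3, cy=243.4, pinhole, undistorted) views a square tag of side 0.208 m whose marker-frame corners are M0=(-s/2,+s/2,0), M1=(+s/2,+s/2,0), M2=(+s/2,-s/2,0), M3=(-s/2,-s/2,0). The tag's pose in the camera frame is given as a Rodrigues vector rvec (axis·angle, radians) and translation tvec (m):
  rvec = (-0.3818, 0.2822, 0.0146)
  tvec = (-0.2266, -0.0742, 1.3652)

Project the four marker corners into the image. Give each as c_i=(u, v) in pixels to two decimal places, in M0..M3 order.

Intrinsics K: fx=595.5, fy=605.5, cx=300.3, cy=243.4
Marker side s = 0.208 m; corners in marker frame (Z=0):
  M0 = (-0.1040, +0.1040, 0)
  M1 = (+0.1040, +0.1040, 0)
  M2 = (+0.1040, -0.1040, 0)
  M3 = (-0.1040, -0.1040, 0)
rvec = (-0.3818, 0.2822, 0.0146), |rvec| = θ = 0.47500 rad = 27.215°
Rodrigues: sinθ=0.45733, 1−cosθ=0.11071; R = I + sinθ·[k]× + (1−cosθ)·[k]×²:
    [+0.96082 -0.06692 +0.26897]
    [-0.03881 +0.92837 +0.36963]
    [-0.27444 -0.36558 +0.88940]
t = (-0.2266, -0.0742, 1.3652) m
M0: Pc = R·M0+t = (-0.33349, +0.02639, +1.35572); u = 595.5·(-0.33349)/1.35572 + 300.3 = 153.8167, v = 605.5·(+0.02639)/1.35572 + 243.4 = 255.1850
M1: Pc = R·M1+t = (-0.13363, +0.01831, +1.29864); u = 595.5·(-0.13363)/1.29864 + 300.3 = 239.0208, v = 605.5·(+0.01831)/1.29864 + 243.4 = 251.9392
M2: Pc = R·M2+t = (-0.11971, -0.17479, +1.37468); u = 595.5·(-0.11971)/1.37468 + 300.3 = 248.4406, v = 605.5·(-0.17479)/1.37468 + 243.4 = 166.4123
M3: Pc = R·M3+t = (-0.31957, -0.16671, +1.43176); u = 595.5·(-0.31957)/1.43176 + 300.3 = 167.3861, v = 605.5·(-0.16671)/1.43176 + 243.4 = 172.8956

c0=(153.82, 255.18) c1=(239.02, 251.94) c2=(248.44, 166.41) c3=(167.39, 172.90)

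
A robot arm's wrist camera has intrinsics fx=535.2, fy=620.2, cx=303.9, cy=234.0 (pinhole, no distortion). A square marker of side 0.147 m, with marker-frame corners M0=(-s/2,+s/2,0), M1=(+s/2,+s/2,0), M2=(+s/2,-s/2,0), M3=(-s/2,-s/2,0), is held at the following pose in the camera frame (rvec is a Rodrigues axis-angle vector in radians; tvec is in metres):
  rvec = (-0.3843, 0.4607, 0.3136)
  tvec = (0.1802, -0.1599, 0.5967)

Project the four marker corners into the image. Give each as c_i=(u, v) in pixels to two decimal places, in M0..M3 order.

c0=(382.78, 122.22) c1=(517.08, 142.09) c2=(552.41, 10.66) c3=(422.91, 6.39)

Intrinsics K: fx=535.2, fy=620.2, cx=303.9, cy=234.0
Marker side s = 0.147 m; corners in marker frame (Z=0):
  M0 = (-0.0735, +0.0735, 0)
  M1 = (+0.0735, +0.0735, 0)
  M2 = (+0.0735, -0.0735, 0)
  M3 = (-0.0735, -0.0735, 0)
rvec = (-0.3843, 0.4607, 0.3136), |rvec| = θ = 0.67696 rad = 38.787°
Rodrigues: sinθ=0.62643, 1−cosθ=0.22052; R = I + sinθ·[k]× + (1−cosθ)·[k]×²:
    [+0.85055 -0.37538 +0.36832]
    [+0.20500 +0.88161 +0.42513]
    [-0.48430 -0.28609 +0.82680]
t = (0.1802, -0.1599, 0.5967) m
M0: Pc = R·M0+t = (+0.09009, -0.11017, +0.61127); u = 535.2·(+0.09009)/0.61127 + 303.9 = 382.7825, v = 620.2·(-0.11017)/0.61127 + 234.0 = 122.2214
M1: Pc = R·M1+t = (+0.21512, -0.08003, +0.54008); u = 535.2·(+0.21512)/0.54008 + 303.9 = 517.0821, v = 620.2·(-0.08003)/0.54008 + 234.0 = 142.0920
M2: Pc = R·M2+t = (+0.27031, -0.20963, +0.58213); u = 535.2·(+0.27031)/0.58213 + 303.9 = 552.4138, v = 620.2·(-0.20963)/0.58213 + 234.0 = 10.6600
M3: Pc = R·M3+t = (+0.14528, -0.23977, +0.65332); u = 535.2·(+0.14528)/0.65332 + 303.9 = 422.9091, v = 620.2·(-0.23977)/0.65332 + 234.0 = 6.3906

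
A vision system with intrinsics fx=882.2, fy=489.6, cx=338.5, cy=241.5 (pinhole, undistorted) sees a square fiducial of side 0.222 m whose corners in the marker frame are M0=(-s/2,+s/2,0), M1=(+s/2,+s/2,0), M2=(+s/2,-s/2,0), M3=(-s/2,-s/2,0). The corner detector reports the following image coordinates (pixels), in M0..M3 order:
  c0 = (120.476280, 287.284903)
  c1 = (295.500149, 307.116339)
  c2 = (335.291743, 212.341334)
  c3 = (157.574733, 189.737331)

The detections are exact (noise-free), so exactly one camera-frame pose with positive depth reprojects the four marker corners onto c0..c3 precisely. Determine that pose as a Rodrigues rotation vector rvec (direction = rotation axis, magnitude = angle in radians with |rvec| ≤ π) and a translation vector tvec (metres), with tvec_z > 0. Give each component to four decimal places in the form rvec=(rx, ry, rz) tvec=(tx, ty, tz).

Intrinsics K: fx=882.2, fy=489.6, cx=338.5, cy=241.5
Marker side s = 0.222 m; corners in marker frame (Z=0):
  M0 = (-0.1110, +0.1110, 0)
  M1 = (+0.1110, +0.1110, 0)
  M2 = (+0.1110, -0.1110, 0)
  M3 = (-0.1110, -0.1110, 0)
Detected image corners:
  c0 = (120.476280, 287.284903) px
  c1 = (295.500149, 307.116339) px
  c2 = (335.291743, 212.341334) px
  c3 = (157.574733, 189.737331) px
Planar DLT: solve 8×8 A·h = b for H (H[2,2]=1):
  H  [+819.26404 -152.20122 +228.08428]
  H  [+122.77373 +456.16097 +249.74325]
  H  [+0.10944 +0.09264 +1.00000]
B = K⁻¹H; ‖b₁‖=0.914813, ‖b₂‖=0.914813; λ = 2/(‖b₁‖+‖b₂‖) = 1.093119, sign → tz>0 ⇒ λ=+1.093119
r₁ = λ·B[:,0] = (+0.96924,+0.21511,+0.11963); r₂ = λ·B[:,1] = (-0.22744,+0.96851,+0.10126)
r₃ = r₁×r₂ = (-0.09408,-0.12536,+0.98764); SVD([r₁ r₂ r₃]) → R = UVᵀ:
  R  [+0.96924 -0.22744 -0.09408]
  R  [+0.21511 +0.96851 -0.12536]
  R  [+0.11963 +0.10126 +0.98764]
t = (-0.13681, +0.01840, +1.09312) m
tr R = 2.925389; θ = arccos((tr R − 1)/2) = 0.274007 rad = 15.699°
axis k = ((R−Rᵀ)₃₂, (R−Rᵀ)₁₃, (R−Rᵀ)₂₁) / (2 sinθ) = (+0.418751, -0.394882, +0.817750)
rvec = θ·k = (+0.114741, -0.108200, +0.224070)

rvec=(0.1147, -0.1082, 0.2241) tvec=(-0.1368, 0.0184, 1.0931)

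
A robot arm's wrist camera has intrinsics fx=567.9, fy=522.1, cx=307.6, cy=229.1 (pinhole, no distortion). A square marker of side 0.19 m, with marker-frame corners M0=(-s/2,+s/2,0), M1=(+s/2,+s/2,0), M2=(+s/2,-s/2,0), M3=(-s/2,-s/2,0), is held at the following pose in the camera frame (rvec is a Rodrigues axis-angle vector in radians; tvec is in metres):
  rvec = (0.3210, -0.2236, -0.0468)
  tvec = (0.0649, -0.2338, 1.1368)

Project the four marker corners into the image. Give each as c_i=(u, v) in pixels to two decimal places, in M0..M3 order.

c0=(294.39, 167.18) c1=(383.39, 162.49) c2=(386.48, 75.44) c3=(292.64, 77.19)

Intrinsics K: fx=567.9, fy=522.1, cx=307.6, cy=229.1
Marker side s = 0.19 m; corners in marker frame (Z=0):
  M0 = (-0.0950, +0.0950, 0)
  M1 = (+0.0950, +0.0950, 0)
  M2 = (+0.0950, -0.0950, 0)
  M3 = (-0.0950, -0.0950, 0)
rvec = (0.3210, -0.2236, -0.0468), |rvec| = θ = 0.39399 rad = 22.574°
Rodrigues: sinθ=0.38388, 1−cosθ=0.07662; R = I + sinθ·[k]× + (1−cosθ)·[k]×²:
    [+0.97424 +0.01017 -0.22527]
    [-0.08102 +0.94806 -0.30759]
    [+0.21045 +0.31792 +0.92447]
t = (0.0649, -0.2338, 1.1368) m
M0: Pc = R·M0+t = (-0.02669, -0.13604, +1.14701); u = 567.9·(-0.02669)/1.14701 + 307.6 = 294.3871, v = 522.1·(-0.13604)/1.14701 + 229.1 = 167.1783
M1: Pc = R·M1+t = (+0.15842, -0.15143, +1.18700); u = 567.9·(+0.15842)/1.18700 + 307.6 = 383.3934, v = 522.1·(-0.15143)/1.18700 + 229.1 = 162.4928
M2: Pc = R·M2+t = (+0.15649, -0.33156, +1.12659); u = 567.9·(+0.15649)/1.12659 + 307.6 = 386.4830, v = 522.1·(-0.33156)/1.12659 + 229.1 = 75.4423
M3: Pc = R·M3+t = (-0.02862, -0.31617, +1.08660); u = 567.9·(-0.02862)/1.08660 + 307.6 = 292.6424, v = 522.1·(-0.31617)/1.08660 + 229.1 = 77.1850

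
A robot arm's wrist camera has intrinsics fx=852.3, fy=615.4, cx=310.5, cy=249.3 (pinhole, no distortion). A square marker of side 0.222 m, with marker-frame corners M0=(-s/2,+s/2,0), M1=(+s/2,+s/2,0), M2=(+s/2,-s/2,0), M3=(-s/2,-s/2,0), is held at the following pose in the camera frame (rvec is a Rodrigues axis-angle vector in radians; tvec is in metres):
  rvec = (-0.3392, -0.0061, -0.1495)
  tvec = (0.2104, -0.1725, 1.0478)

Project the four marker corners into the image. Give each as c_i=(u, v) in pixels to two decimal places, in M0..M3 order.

c0=(409.43, 216.97) c1=(593.20, 197.65) c2=(548.52, 84.10) c3=(376.96, 101.38)

Intrinsics K: fx=852.3, fy=615.4, cx=310.5, cy=249.3
Marker side s = 0.222 m; corners in marker frame (Z=0):
  M0 = (-0.1110, +0.1110, 0)
  M1 = (+0.1110, +0.1110, 0)
  M2 = (+0.1110, -0.1110, 0)
  M3 = (-0.1110, -0.1110, 0)
rvec = (-0.3392, -0.0061, -0.1495), |rvec| = θ = 0.37073 rad = 21.242°
Rodrigues: sinθ=0.36230, 1−cosθ=0.06794; R = I + sinθ·[k]× + (1−cosθ)·[k]×²:
    [+0.98893 +0.14712 +0.01910]
    [-0.14508 +0.93208 +0.33193]
    [+0.03103 -0.33103 +0.94311]
t = (0.2104, -0.1725, 1.0478) m
M0: Pc = R·M0+t = (+0.11696, -0.05294, +1.00761); u = 852.3·(+0.11696)/1.00761 + 310.5 = 409.4310, v = 615.4·(-0.05294)/1.00761 + 249.3 = 216.9695
M1: Pc = R·M1+t = (+0.33650, -0.08514, +1.01450); u = 852.3·(+0.33650)/1.01450 + 310.5 = 593.2018, v = 615.4·(-0.08514)/1.01450 + 249.3 = 197.6521
M2: Pc = R·M2+t = (+0.30384, -0.29206, +1.08799); u = 852.3·(+0.30384)/1.08799 + 310.5 = 548.5207, v = 615.4·(-0.29206)/1.08799 + 249.3 = 84.0994
M3: Pc = R·M3+t = (+0.08430, -0.25986, +1.08110); u = 852.3·(+0.08430)/1.08110 + 310.5 = 376.9573, v = 615.4·(-0.25986)/1.08110 + 249.3 = 101.3801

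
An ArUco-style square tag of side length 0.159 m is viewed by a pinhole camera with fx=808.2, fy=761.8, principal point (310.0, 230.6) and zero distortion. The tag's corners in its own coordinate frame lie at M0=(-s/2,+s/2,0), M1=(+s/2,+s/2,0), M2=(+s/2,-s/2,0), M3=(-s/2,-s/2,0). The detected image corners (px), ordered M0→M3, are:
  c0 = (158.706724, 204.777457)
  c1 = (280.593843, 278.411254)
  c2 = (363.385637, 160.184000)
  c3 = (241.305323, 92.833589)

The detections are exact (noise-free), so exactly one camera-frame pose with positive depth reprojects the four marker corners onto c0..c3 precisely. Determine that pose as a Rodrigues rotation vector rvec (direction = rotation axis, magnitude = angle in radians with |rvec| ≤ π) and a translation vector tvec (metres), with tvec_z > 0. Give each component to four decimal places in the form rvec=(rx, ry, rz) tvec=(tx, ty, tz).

Intrinsics K: fx=808.2, fy=761.8, cx=310.0, cy=230.6
Marker side s = 0.159 m; corners in marker frame (Z=0):
  M0 = (-0.0795, +0.0795, 0)
  M1 = (+0.0795, +0.0795, 0)
  M2 = (+0.0795, -0.0795, 0)
  M3 = (-0.0795, -0.0795, 0)
Detected image corners:
  c0 = (158.706724, 204.777457) px
  c1 = (280.593843, 278.411254) px
  c2 = (363.385637, 160.184000) px
  c3 = (241.305323, 92.833589) px
Planar DLT: solve 8×8 A·h = b for H (H[2,2]=1):
  H  [+702.74947 -561.17672 +260.31804]
  H  [+397.64919 +694.44247 +182.63937]
  H  [-0.24694 -0.15745 +1.00000]
B = K⁻¹H; ‖b₁‖=1.160534, ‖b₂‖=1.160534; λ = 2/(‖b₁‖+‖b₂‖) = 0.861672, sign → tz>0 ⇒ λ=+0.861672
r₁ = λ·B[:,0] = (+0.83086,+0.51419,-0.21278); r₂ = λ·B[:,1] = (-0.54627,+0.82655,-0.13567)
r₃ = r₁×r₂ = (+0.10612,+0.22896,+0.96764); SVD([r₁ r₂ r₃]) → R = UVᵀ:
  R  [+0.83086 -0.54627 +0.10612]
  R  [+0.51419 +0.82655 +0.22896]
  R  [-0.21278 -0.13567 +0.96764]
t = (-0.05297, -0.05425, +0.86167) m
tr R = 2.625047; θ = arccos((tr R − 1)/2) = 0.622328 rad = 35.657°
axis k = ((R−Rᵀ)₃₂, (R−Rᵀ)₁₃, (R−Rᵀ)₂₁) / (2 sinθ) = (-0.312752, +0.273533, +0.909597)
rvec = θ·k = (-0.194634, +0.170227, +0.566067)

rvec=(-0.1946, 0.1702, 0.5661) tvec=(-0.0530, -0.0542, 0.8617)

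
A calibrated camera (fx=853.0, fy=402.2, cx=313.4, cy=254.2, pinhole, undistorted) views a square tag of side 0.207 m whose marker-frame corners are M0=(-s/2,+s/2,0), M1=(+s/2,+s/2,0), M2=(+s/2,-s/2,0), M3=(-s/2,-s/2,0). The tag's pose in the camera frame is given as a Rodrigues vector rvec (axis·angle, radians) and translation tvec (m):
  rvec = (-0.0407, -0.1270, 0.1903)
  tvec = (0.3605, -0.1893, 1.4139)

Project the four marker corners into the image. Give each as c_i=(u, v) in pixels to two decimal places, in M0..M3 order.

c0=(460.33, 223.21) c1=(578.73, 234.96) c2=(599.66, 178.06) c3=(482.55, 165.38)

Intrinsics K: fx=853.0, fy=402.2, cx=313.4, cy=254.2
Marker side s = 0.207 m; corners in marker frame (Z=0):
  M0 = (-0.1035, +0.1035, 0)
  M1 = (+0.1035, +0.1035, 0)
  M2 = (+0.1035, -0.1035, 0)
  M3 = (-0.1035, -0.1035, 0)
rvec = (-0.0407, -0.1270, 0.1903), |rvec| = θ = 0.23238 rad = 13.314°
Rodrigues: sinθ=0.23029, 1−cosθ=0.02688; R = I + sinθ·[k]× + (1−cosθ)·[k]×²:
    [+0.97395 -0.18602 -0.12972]
    [+0.19116 +0.98115 +0.02830]
    [+0.12200 -0.05236 +0.99115]
t = (0.3605, -0.1893, 1.4139) m
M0: Pc = R·M0+t = (+0.24044, -0.10754, +1.39585); u = 853.0·(+0.24044)/1.39585 + 313.4 = 460.3341, v = 402.2·(-0.10754)/1.39585 + 254.2 = 223.2145
M1: Pc = R·M1+t = (+0.44205, -0.06797, +1.42111); u = 853.0·(+0.44205)/1.42111 + 313.4 = 578.7346, v = 402.2·(-0.06797)/1.42111 + 254.2 = 234.9645
M2: Pc = R·M2+t = (+0.48056, -0.27106, +1.43195); u = 853.0·(+0.48056)/1.43195 + 313.4 = 599.6638, v = 402.2·(-0.27106)/1.43195 + 254.2 = 178.0647
M3: Pc = R·M3+t = (+0.27895, -0.31063, +1.40669); u = 853.0·(+0.27895)/1.40669 + 313.4 = 482.5514, v = 402.2·(-0.31063)/1.40669 + 254.2 = 165.3837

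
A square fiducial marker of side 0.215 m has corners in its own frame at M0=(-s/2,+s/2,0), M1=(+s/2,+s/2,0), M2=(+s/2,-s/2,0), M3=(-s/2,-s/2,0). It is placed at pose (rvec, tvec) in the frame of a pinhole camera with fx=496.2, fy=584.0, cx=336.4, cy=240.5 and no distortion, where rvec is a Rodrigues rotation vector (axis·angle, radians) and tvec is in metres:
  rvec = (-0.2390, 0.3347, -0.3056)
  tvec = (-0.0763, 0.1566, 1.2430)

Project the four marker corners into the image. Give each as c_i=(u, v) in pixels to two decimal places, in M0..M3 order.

Intrinsics K: fx=496.2, fy=584.0, cx=336.4, cy=240.5
Marker side s = 0.215 m; corners in marker frame (Z=0):
  M0 = (-0.1075, +0.1075, 0)
  M1 = (+0.1075, +0.1075, 0)
  M2 = (+0.1075, -0.1075, 0)
  M3 = (-0.1075, -0.1075, 0)
rvec = (-0.2390, 0.3347, -0.3056), |rvec| = θ = 0.51238 rad = 29.357°
Rodrigues: sinθ=0.49026, 1−cosθ=0.12842; R = I + sinθ·[k]× + (1−cosθ)·[k]×²:
    [+0.89952 +0.25327 +0.35597]
    [-0.33153 +0.92638 +0.17865]
    [-0.28452 -0.27871 +0.91726]
t = (-0.0763, 0.1566, 1.2430) m
M0: Pc = R·M0+t = (-0.14577, +0.29183, +1.24362); u = 496.2·(-0.14577)/1.24362 + 336.4 = 278.2379, v = 584.0·(+0.29183)/1.24362 + 240.5 = 377.5397
M1: Pc = R·M1+t = (+0.04763, +0.22055, +1.18245); u = 496.2·(+0.04763)/1.18245 + 336.4 = 356.3853, v = 584.0·(+0.22055)/1.18245 + 240.5 = 349.4250
M2: Pc = R·M2+t = (-0.00683, +0.02137, +1.24238); u = 496.2·(-0.00683)/1.24238 + 336.4 = 333.6727, v = 584.0·(+0.02137)/1.24238 + 240.5 = 250.5476
M3: Pc = R·M3+t = (-0.20023, +0.09265, +1.30355); u = 496.2·(-0.20023)/1.30355 + 336.4 = 260.1835, v = 584.0·(+0.09265)/1.30355 + 240.5 = 282.0099

c0=(278.24, 377.54) c1=(356.39, 349.43) c2=(333.67, 250.55) c3=(260.18, 282.01)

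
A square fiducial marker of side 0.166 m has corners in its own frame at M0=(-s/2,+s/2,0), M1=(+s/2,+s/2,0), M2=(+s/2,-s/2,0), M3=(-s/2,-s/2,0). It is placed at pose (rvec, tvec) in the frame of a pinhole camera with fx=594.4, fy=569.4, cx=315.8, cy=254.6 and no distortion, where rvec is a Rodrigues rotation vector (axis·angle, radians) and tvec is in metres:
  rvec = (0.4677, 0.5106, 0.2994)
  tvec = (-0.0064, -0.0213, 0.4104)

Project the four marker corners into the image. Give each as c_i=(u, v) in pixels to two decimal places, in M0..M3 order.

c0=(207.07, 275.15) c1=(386.24, 365.43) c2=(449.91, 152.82) c3=(223.50, 78.83)

Intrinsics K: fx=594.4, fy=569.4, cx=315.8, cy=254.6
Marker side s = 0.166 m; corners in marker frame (Z=0):
  M0 = (-0.0830, +0.0830, 0)
  M1 = (+0.0830, +0.0830, 0)
  M2 = (+0.0830, -0.0830, 0)
  M3 = (-0.0830, -0.0830, 0)
rvec = (0.4677, 0.5106, 0.2994), |rvec| = θ = 0.75438 rad = 43.223°
Rodrigues: sinθ=0.68484, 1−cosθ=0.27131; R = I + sinθ·[k]× + (1−cosθ)·[k]×²:
    [+0.83298 -0.15795 +0.53029]
    [+0.38565 +0.85298 -0.35170]
    [-0.39677 +0.49746 +0.77143]
t = (-0.0064, -0.0213, 0.4104) m
M0: Pc = R·M0+t = (-0.08865, +0.01749, +0.48462); u = 594.4·(-0.08865)/0.48462 + 315.8 = 207.0724, v = 569.4·(+0.01749)/0.48462 + 254.6 = 275.1484
M1: Pc = R·M1+t = (+0.04963, +0.08151, +0.41876); u = 594.4·(+0.04963)/0.41876 + 315.8 = 386.2424, v = 569.4·(+0.08151)/0.41876 + 254.6 = 365.4272
M2: Pc = R·M2+t = (+0.07585, -0.06009, +0.33618); u = 594.4·(+0.07585)/0.33618 + 315.8 = 449.9057, v = 569.4·(-0.06009)/0.33618 + 254.6 = 152.8247
M3: Pc = R·M3+t = (-0.06243, -0.12411, +0.40204); u = 594.4·(-0.06243)/0.40204 + 315.8 = 223.5049, v = 569.4·(-0.12411)/0.40204 + 254.6 = 78.8322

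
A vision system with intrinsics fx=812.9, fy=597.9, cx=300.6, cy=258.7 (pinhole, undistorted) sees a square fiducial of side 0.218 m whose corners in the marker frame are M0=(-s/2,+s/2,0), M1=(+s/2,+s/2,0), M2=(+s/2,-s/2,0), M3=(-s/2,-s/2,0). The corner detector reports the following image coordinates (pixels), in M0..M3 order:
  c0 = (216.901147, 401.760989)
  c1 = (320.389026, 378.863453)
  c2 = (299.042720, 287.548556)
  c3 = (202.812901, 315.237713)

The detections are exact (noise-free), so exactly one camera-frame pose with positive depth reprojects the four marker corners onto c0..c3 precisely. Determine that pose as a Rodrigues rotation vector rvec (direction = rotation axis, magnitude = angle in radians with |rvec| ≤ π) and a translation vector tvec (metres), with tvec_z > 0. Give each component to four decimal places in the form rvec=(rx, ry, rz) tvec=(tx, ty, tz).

Intrinsics K: fx=812.9, fy=597.9, cx=300.6, cy=258.7
Marker side s = 0.218 m; corners in marker frame (Z=0):
  M0 = (-0.1090, +0.1090, 0)
  M1 = (+0.1090, +0.1090, 0)
  M2 = (+0.1090, -0.1090, 0)
  M3 = (-0.1090, -0.1090, 0)
Detected image corners:
  c0 = (216.901147, 401.760989) px
  c1 = (320.389026, 378.863453) px
  c2 = (299.042720, 287.548556) px
  c3 = (202.812901, 315.237713) px
Planar DLT: solve 8×8 A·h = b for H (H[2,2]=1):
  H  [+372.98227 +9.07339 +257.74829]
  H  [-228.96331 +312.16462 +344.96573]
  H  [-0.32560 -0.27564 +1.00000]
B = K⁻¹H; ‖b₁‖=0.707190, ‖b₂‖=0.707190; λ = 2/(‖b₁‖+‖b₂‖) = 1.414047, sign → tz>0 ⇒ λ=+1.414047
r₁ = λ·B[:,0] = (+0.81906,-0.34229,-0.46041); r₂ = λ·B[:,1] = (+0.15991,+0.90692,-0.38977)
r₃ = r₁×r₂ = (+0.55097,+0.24562,+0.79756); SVD([r₁ r₂ r₃]) → R = UVᵀ:
  R  [+0.81906 +0.15991 +0.55097]
  R  [-0.34229 +0.90692 +0.24562]
  R  [-0.46041 -0.38977 +0.79756]
t = (-0.07454, +0.20402, +1.41405) m
tr R = 2.523542; θ = arccos((tr R − 1)/2) = 0.704754 rad = 40.379°
axis k = ((R−Rᵀ)₃₂, (R−Rᵀ)₁₃, (R−Rᵀ)₂₁) / (2 sinθ) = (-0.490384, +0.780571, -0.387598)
rvec = θ·k = (-0.345600, +0.550110, -0.273161)

rvec=(-0.3456, 0.5501, -0.2732) tvec=(-0.0745, 0.2040, 1.4140)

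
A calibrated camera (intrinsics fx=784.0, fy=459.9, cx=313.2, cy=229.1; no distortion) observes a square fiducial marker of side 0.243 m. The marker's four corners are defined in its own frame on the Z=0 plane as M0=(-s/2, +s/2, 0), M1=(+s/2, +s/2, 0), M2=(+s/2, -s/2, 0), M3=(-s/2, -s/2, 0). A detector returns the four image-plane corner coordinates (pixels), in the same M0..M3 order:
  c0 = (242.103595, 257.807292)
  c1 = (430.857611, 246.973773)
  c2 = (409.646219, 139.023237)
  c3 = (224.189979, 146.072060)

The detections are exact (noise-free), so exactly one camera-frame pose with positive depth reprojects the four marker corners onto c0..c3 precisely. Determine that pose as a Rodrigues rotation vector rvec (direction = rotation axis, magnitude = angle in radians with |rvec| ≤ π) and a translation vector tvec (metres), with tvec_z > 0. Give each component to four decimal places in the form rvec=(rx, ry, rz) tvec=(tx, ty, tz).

Intrinsics K: fx=784.0, fy=459.9, cx=313.2, cy=229.1
Marker side s = 0.243 m; corners in marker frame (Z=0):
  M0 = (-0.1215, +0.1215, 0)
  M1 = (+0.1215, +0.1215, 0)
  M2 = (+0.1215, -0.1215, 0)
  M3 = (-0.1215, -0.1215, 0)
Detected image corners:
  c0 = (242.103595, 257.807292) px
  c1 = (430.857611, 246.973773) px
  c2 = (409.646219, 139.023237) px
  c3 = (224.189979, 146.072060) px
Planar DLT: solve 8×8 A·h = b for H (H[2,2]=1):
  H  [+813.92851 +52.31664 +328.12797]
  H  [-10.10570 +434.79614 +196.81789]
  H  [+0.13474 -0.08662 +1.00000]
B = K⁻¹H; ‖b₁‖=0.997512, ‖b₂‖=0.997512; λ = 2/(‖b₁‖+‖b₂‖) = 1.002494, sign → tz>0 ⇒ λ=+1.002494
r₁ = λ·B[:,0] = (+0.98680,-0.08932,+0.13508); r₂ = λ·B[:,1] = (+0.10159,+0.99103,-0.08684)
r₃ = r₁×r₂ = (-0.12611,+0.09941,+0.98702); SVD([r₁ r₂ r₃]) → R = UVᵀ:
  R  [+0.98680 +0.10159 -0.12611]
  R  [-0.08932 +0.99103 +0.09941]
  R  [+0.13508 -0.08684 +0.98702]
t = (+0.01909, -0.07037, +1.00249) m
tr R = 2.964853; θ = arccos((tr R − 1)/2) = 0.187750 rad = 10.757°
axis k = ((R−Rᵀ)₃₂, (R−Rᵀ)₁₃, (R−Rᵀ)₂₁) / (2 sinθ) = (-0.498924, -0.699675, -0.511399)
rvec = θ·k = (-0.093673, -0.131364, -0.096015)

rvec=(-0.0937, -0.1314, -0.0960) tvec=(0.0191, -0.0704, 1.0025)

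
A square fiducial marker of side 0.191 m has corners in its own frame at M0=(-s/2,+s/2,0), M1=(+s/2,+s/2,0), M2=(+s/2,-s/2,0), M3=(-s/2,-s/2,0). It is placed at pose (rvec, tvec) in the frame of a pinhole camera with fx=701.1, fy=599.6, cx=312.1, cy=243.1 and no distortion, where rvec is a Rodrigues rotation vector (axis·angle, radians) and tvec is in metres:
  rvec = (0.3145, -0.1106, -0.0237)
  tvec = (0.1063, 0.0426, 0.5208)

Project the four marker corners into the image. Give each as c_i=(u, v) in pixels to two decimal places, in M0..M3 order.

c0=(327.64, 395.40) c1=(564.52, 381.68) c2=(592.73, 180.82) c3=(327.88, 187.86)

Intrinsics K: fx=701.1, fy=599.6, cx=312.1, cy=243.1
Marker side s = 0.191 m; corners in marker frame (Z=0):
  M0 = (-0.0955, +0.0955, 0)
  M1 = (+0.0955, +0.0955, 0)
  M2 = (+0.0955, -0.0955, 0)
  M3 = (-0.0955, -0.0955, 0)
rvec = (0.3145, -0.1106, -0.0237), |rvec| = θ = 0.33422 rad = 19.150°
Rodrigues: sinθ=0.32803, 1−cosθ=0.05533; R = I + sinθ·[k]× + (1−cosθ)·[k]×²:
    [+0.99366 +0.00603 -0.11224]
    [-0.04049 +0.95073 -0.30738]
    [+0.10486 +0.30998 +0.94494]
t = (0.1063, 0.0426, 0.5208) m
M0: Pc = R·M0+t = (+0.01198, +0.13726, +0.54039); u = 701.1·(+0.01198)/0.54039 + 312.1 = 327.6444, v = 599.6·(+0.13726)/0.54039 + 243.1 = 395.4012
M1: Pc = R·M1+t = (+0.20177, +0.12953, +0.56042); u = 701.1·(+0.20177)/0.56042 + 312.1 = 564.5218, v = 599.6·(+0.12953)/0.56042 + 243.1 = 381.6836
M2: Pc = R·M2+t = (+0.20062, -0.05206, +0.50121); u = 701.1·(+0.20062)/0.50121 + 312.1 = 592.7278, v = 599.6·(-0.05206)/0.50121 + 243.1 = 180.8191
M3: Pc = R·M3+t = (+0.01083, -0.04433, +0.48118); u = 701.1·(+0.01083)/0.48118 + 312.1 = 327.8787, v = 599.6·(-0.04433)/0.48118 + 243.1 = 187.8640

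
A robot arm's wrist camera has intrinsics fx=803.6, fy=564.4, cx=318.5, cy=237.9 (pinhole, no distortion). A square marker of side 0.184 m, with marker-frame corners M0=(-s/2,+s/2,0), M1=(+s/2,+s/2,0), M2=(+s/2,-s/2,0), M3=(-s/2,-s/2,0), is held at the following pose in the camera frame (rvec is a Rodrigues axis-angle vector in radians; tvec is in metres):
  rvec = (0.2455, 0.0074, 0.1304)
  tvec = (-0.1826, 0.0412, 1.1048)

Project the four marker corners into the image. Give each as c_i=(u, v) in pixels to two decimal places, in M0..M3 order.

c0=(114.75, 296.90) c1=(245.02, 308.75) c2=(259.43, 219.49) c3=(123.81, 207.01)

Intrinsics K: fx=803.6, fy=564.4, cx=318.5, cy=237.9
Marker side s = 0.184 m; corners in marker frame (Z=0):
  M0 = (-0.0920, +0.0920, 0)
  M1 = (+0.0920, +0.0920, 0)
  M2 = (+0.0920, -0.0920, 0)
  M3 = (-0.0920, -0.0920, 0)
rvec = (0.2455, 0.0074, 0.1304), |rvec| = θ = 0.27808 rad = 15.933°
Rodrigues: sinθ=0.27451, 1−cosθ=0.03842; R = I + sinθ·[k]× + (1−cosθ)·[k]×²:
    [+0.99153 -0.12782 +0.02321]
    [+0.12963 +0.96161 -0.24187]
    [+0.00860 +0.24283 +0.97003]
t = (-0.1826, 0.0412, 1.1048) m
M0: Pc = R·M0+t = (-0.28558, +0.11774, +1.12635); u = 803.6·(-0.28558)/1.12635 + 318.5 = 114.7513, v = 564.4·(+0.11774)/1.12635 + 237.9 = 296.8993
M1: Pc = R·M1+t = (-0.10314, +0.14159, +1.12793); u = 803.6·(-0.10314)/1.12793 + 318.5 = 245.0178, v = 564.4·(+0.14159)/1.12793 + 237.9 = 308.7515
M2: Pc = R·M2+t = (-0.07962, -0.03534, +1.08325); u = 803.6·(-0.07962)/1.08325 + 318.5 = 259.4347, v = 564.4·(-0.03534)/1.08325 + 237.9 = 219.4857
M3: Pc = R·M3+t = (-0.26206, -0.05919, +1.08167); u = 803.6·(-0.26206)/1.08167 + 318.5 = 123.8083, v = 564.4·(-0.05919)/1.08167 + 237.9 = 207.0134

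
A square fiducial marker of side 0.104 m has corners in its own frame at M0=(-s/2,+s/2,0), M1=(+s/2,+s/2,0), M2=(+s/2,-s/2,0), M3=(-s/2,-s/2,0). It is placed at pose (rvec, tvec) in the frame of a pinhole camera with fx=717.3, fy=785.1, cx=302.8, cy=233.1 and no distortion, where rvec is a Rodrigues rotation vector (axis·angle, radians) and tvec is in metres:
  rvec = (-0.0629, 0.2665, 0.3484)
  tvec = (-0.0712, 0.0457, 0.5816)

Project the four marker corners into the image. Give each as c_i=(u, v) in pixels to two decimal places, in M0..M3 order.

Intrinsics K: fx=717.3, fy=785.1, cx=302.8, cy=233.1
Marker side s = 0.104 m; corners in marker frame (Z=0):
  M0 = (-0.0520, +0.0520, 0)
  M1 = (+0.0520, +0.0520, 0)
  M2 = (+0.0520, -0.0520, 0)
  M3 = (-0.0520, -0.0520, 0)
rvec = (-0.0629, 0.2665, 0.3484), |rvec| = θ = 0.44313 rad = 25.389°
Rodrigues: sinθ=0.42877, 1−cosθ=0.09658; R = I + sinθ·[k]× + (1−cosθ)·[k]×²:
    [+0.90536 -0.34535 +0.24708]
    [+0.32886 +0.93835 +0.10653]
    [-0.26864 -0.01519 +0.96312]
t = (-0.0712, 0.0457, 0.5816) m
M0: Pc = R·M0+t = (-0.13624, +0.07739, +0.59478); u = 717.3·(-0.13624)/0.59478 + 302.8 = 138.4988, v = 785.1·(+0.07739)/0.59478 + 233.1 = 335.2579
M1: Pc = R·M1+t = (-0.04208, +0.11160, +0.56684); u = 717.3·(-0.04208)/0.56684 + 302.8 = 249.5509, v = 785.1·(+0.11160)/0.56684 + 233.1 = 387.6643
M2: Pc = R·M2+t = (-0.00616, +0.01401, +0.56842); u = 717.3·(-0.00616)/0.56842 + 302.8 = 295.0231, v = 785.1·(+0.01401)/0.56842 + 233.1 = 252.4461
M3: Pc = R·M3+t = (-0.10032, -0.02020, +0.59636); u = 717.3·(-0.10032)/0.59636 + 302.8 = 182.1349, v = 785.1·(-0.02020)/0.59636 + 233.1 = 206.5134

c0=(138.50, 335.26) c1=(249.55, 387.66) c2=(295.02, 252.45) c3=(182.13, 206.51)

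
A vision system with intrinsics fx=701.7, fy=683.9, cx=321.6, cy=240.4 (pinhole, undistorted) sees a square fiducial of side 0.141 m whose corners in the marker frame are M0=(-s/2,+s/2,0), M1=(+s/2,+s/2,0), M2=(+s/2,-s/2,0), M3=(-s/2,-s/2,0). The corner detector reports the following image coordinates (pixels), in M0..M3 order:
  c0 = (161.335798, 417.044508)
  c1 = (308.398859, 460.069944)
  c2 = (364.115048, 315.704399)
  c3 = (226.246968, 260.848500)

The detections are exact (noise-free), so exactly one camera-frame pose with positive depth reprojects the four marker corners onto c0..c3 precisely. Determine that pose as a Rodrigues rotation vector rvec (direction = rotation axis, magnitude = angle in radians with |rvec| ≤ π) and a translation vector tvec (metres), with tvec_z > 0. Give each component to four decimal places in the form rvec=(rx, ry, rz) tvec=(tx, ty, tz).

rvec=(-0.0434, -0.4079, 0.3892) tvec=(-0.0460, 0.1095, 0.6085)

Intrinsics K: fx=701.7, fy=683.9, cx=321.6, cy=240.4
Marker side s = 0.141 m; corners in marker frame (Z=0):
  M0 = (-0.0705, +0.0705, 0)
  M1 = (+0.0705, +0.0705, 0)
  M2 = (+0.0705, -0.0705, 0)
  M3 = (-0.0705, -0.0705, 0)
Detected image corners:
  c0 = (161.335798, 417.044508) px
  c1 = (308.398859, 460.069944) px
  c2 = (364.115048, 315.704399) px
  c3 = (226.246968, 260.848500) px
Planar DLT: solve 8×8 A·h = b for H (H[2,2]=1):
  H  [+1174.70540 -477.88897 +268.55979]
  H  [+573.59898 +993.27833 +363.45869]
  H  [+0.62167 -0.19455 +1.00000]
B = K⁻¹H; ‖b₁‖=1.643438, ‖b₂‖=1.643438; λ = 2/(‖b₁‖+‖b₂‖) = 0.608481, sign → tz>0 ⇒ λ=+0.608481
r₁ = λ·B[:,0] = (+0.84528,+0.37737,+0.37828); r₂ = λ·B[:,1] = (-0.36015,+0.92535,-0.11838)
r₃ = r₁×r₂ = (-0.39471,-0.03617,+0.91809); SVD([r₁ r₂ r₃]) → R = UVᵀ:
  R  [+0.84528 -0.36015 -0.39471]
  R  [+0.37737 +0.92535 -0.03617]
  R  [+0.37828 -0.11838 +0.91809]
t = (-0.04599, +0.10949, +0.60848) m
tr R = 2.688725; θ = arccos((tr R − 1)/2) = 0.565423 rad = 32.396°
axis k = ((R−Rᵀ)₃₂, (R−Rᵀ)₁₃, (R−Rᵀ)₂₁) / (2 sinθ) = (-0.076724, -0.721379, +0.688277)
rvec = θ·k = (-0.043382, -0.407884, +0.389168)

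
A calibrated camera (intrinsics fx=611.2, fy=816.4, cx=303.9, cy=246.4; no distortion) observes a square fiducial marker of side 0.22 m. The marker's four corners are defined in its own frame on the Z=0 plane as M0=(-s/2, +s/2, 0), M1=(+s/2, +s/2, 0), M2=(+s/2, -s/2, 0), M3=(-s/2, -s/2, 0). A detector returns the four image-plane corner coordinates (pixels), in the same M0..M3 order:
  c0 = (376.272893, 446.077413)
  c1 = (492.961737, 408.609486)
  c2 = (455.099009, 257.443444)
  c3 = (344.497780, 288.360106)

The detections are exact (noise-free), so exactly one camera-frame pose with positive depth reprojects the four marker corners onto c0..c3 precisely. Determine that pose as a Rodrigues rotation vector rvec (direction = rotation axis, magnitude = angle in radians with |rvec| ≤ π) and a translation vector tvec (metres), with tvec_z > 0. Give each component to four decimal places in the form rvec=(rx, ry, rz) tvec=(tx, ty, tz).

rvec=(-0.3384, -0.1121, -0.2186) tvec=(0.2076, 0.1383, 1.1171)

Intrinsics K: fx=611.2, fy=816.4, cx=303.9, cy=246.4
Marker side s = 0.22 m; corners in marker frame (Z=0):
  M0 = (-0.1100, +0.1100, 0)
  M1 = (+0.1100, +0.1100, 0)
  M2 = (+0.1100, -0.1100, 0)
  M3 = (-0.1100, -0.1100, 0)
Detected image corners:
  c0 = (376.272893, 446.077413) px
  c1 = (492.961737, 408.609486) px
  c2 = (455.099009, 257.443444) px
  c3 = (344.497780, 288.360106) px
Planar DLT: solve 8×8 A·h = b for H (H[2,2]=1):
  H  [+570.40917 +40.25348 +417.47833]
  H  [-109.41013 +602.59028 +347.47119]
  H  [+0.13008 -0.28334 +1.00000]
B = K⁻¹H; ‖b₁‖=0.895198, ‖b₂‖=0.895198; λ = 2/(‖b₁‖+‖b₂‖) = 1.117071, sign → tz>0 ⇒ λ=+1.117071
r₁ = λ·B[:,0] = (+0.97027,-0.19356,+0.14531); r₂ = λ·B[:,1] = (+0.23095,+0.92005,-0.31651)
r₃ = r₁×r₂ = (-0.07243,+0.34066,+0.93739); SVD([r₁ r₂ r₃]) → R = UVᵀ:
  R  [+0.97027 +0.23095 -0.07243]
  R  [-0.19356 +0.92005 +0.34066]
  R  [+0.14531 -0.31651 +0.93739]
t = (+0.20758, +0.13829, +1.11707) m
tr R = 2.827704; θ = arccos((tr R − 1)/2) = 0.418124 rad = 23.957°
axis k = ((R−Rᵀ)₃₂, (R−Rᵀ)₁₃, (R−Rᵀ)₂₁) / (2 sinθ) = (-0.809234, -0.268125, -0.522733)
rvec = θ·k = (-0.338360, -0.112110, -0.218567)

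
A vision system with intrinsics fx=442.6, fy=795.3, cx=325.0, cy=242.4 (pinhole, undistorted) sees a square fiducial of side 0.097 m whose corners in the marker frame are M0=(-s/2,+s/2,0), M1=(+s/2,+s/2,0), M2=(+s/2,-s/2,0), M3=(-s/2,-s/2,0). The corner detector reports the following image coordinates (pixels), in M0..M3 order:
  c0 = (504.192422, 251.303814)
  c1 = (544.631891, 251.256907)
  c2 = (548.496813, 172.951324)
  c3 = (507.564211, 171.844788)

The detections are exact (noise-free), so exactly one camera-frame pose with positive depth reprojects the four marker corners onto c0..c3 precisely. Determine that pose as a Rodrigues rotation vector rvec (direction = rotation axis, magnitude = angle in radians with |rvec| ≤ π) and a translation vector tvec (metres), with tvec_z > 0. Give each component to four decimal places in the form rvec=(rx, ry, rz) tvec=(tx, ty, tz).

Intrinsics K: fx=442.6, fy=795.3, cx=325.0, cy=242.4
Marker side s = 0.097 m; corners in marker frame (Z=0):
  M0 = (-0.0485, +0.0485, 0)
  M1 = (+0.0485, +0.0485, 0)
  M2 = (+0.0485, -0.0485, 0)
  M3 = (-0.0485, -0.0485, 0)
Detected image corners:
  c0 = (504.192422, 251.303814) px
  c1 = (544.631891, 251.256907) px
  c2 = (548.496813, 172.951324) px
  c3 = (507.564211, 171.844788) px
Planar DLT: solve 8×8 A·h = b for H (H[2,2]=1):
  H  [+498.26348 +35.44312 +526.35702]
  H  [+37.15923 +842.46889 +212.10564]
  H  [+0.14982 +0.13828 +1.00000]
B = K⁻¹H; ‖b₁‖=1.026744, ‖b₂‖=1.026744; λ = 2/(‖b₁‖+‖b₂‖) = 0.973952, sign → tz>0 ⇒ λ=+0.973952
r₁ = λ·B[:,0] = (+0.98930,+0.00103,+0.14591); r₂ = λ·B[:,1] = (-0.02090,+0.99067,+0.13468)
r₃ = r₁×r₂ = (-0.14441,-0.13628,+0.98009); SVD([r₁ r₂ r₃]) → R = UVᵀ:
  R  [+0.98930 -0.02090 -0.14441]
  R  [+0.00103 +0.99067 -0.13628]
  R  [+0.14591 +0.13468 +0.98009]
t = (+0.44309, -0.03710, +0.97395) m
tr R = 2.960054; θ = arccos((tr R − 1)/2) = 0.200200 rad = 11.471°
axis k = ((R−Rᵀ)₃₂, (R−Rᵀ)₁₃, (R−Rᵀ)₂₁) / (2 sinθ) = (+0.681260, -0.729962, +0.055141)
rvec = θ·k = (+0.136388, -0.146139, +0.011039)

rvec=(0.1364, -0.1461, 0.0110) tvec=(0.4431, -0.0371, 0.9740)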